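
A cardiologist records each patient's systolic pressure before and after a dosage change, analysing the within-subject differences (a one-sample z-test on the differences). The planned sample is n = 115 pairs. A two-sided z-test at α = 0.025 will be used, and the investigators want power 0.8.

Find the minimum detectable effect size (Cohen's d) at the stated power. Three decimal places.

d ≈ 0.287

Need Φ(δ − 2.241) = 0.8, so δ = 2.241 + 0.842 = 3.083.
(The second rejection-region term Φ(−δ − z_{α/2}) is negligible and dropped.)
δ = d·√n ⇒ d = δ/√n = 3.083/√115 = 0.2875.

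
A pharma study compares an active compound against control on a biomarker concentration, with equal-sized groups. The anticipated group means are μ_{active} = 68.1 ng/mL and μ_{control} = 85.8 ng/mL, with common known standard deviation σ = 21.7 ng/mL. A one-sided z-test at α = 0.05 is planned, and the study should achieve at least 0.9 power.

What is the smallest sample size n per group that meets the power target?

n = 26 per group

Standardized effect: d = |μ_{active} − μ_{control}| / σ = |68.1 − 85.8| / 21.7 = 0.8157
Set Φ(δ − 1.645) = 0.9; then δ − 1.645 = Φ⁻¹(0.9) = 1.282, giving δ = 2.926.
δ = d·√(n/2) ⇒ n = 2(δ/d)² = 2 × (2.926 / 0.8157)² = 25.74.
Round up to the next whole unit.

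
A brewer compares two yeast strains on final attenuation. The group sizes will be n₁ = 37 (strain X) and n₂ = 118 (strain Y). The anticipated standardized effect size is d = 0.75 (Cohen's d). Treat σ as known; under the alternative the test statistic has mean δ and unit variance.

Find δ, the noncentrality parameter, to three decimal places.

δ = d / √(1/n₁ + 1/n₂) = 0.75 / √(1/37 + 1/118) = 3.9805

δ ≈ 3.980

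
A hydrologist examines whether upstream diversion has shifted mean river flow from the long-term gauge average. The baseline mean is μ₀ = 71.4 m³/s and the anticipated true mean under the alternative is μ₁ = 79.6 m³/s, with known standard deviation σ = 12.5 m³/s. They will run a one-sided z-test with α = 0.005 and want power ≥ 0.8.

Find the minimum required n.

n = 28

Standardized effect: d = |μ₁ − μ₀| / σ = |79.6 − 71.4| / 12.5 = 0.6560
Set Φ(δ − 2.576) = 0.8; then δ − 2.576 = Φ⁻¹(0.8) = 0.842, giving δ = 3.417.
δ = d·√n ⇒ n = (δ/d)² = (3.417 / 0.6560)² = 27.14.
Rounding up, n = 28.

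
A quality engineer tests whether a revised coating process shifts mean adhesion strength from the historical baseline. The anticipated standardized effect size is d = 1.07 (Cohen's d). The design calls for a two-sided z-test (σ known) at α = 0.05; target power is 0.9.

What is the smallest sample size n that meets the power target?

n = 10

For power 0.9 need Φ(δ − z_{0.025}) = 0.9, so δ = z_{0.025} + z_{0.10} = 1.960 + 1.282 = 3.242.
(The Φ(−δ − z_{α/2}) term is vanishingly small for δ > 0 and is dropped in the standard sample-size formula.)
δ = d·√n ⇒ n = (δ/d)² = (3.242 / 1.07)² = 9.18.
Rounding up, n = 10.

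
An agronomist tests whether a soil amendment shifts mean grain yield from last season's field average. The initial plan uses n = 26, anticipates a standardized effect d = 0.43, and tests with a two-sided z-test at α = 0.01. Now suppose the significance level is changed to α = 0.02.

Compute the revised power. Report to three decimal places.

δ = d·√n = 0.43 × √26 = 2.1926 (unchanged). New critical value: z_{0.01} = 2.326.
Revised power = Φ(δ − 2.326) + Φ(−δ − 2.326) = Φ(-0.134) + Φ(-4.519) = 0.4468 + 0.0000 = 0.4468.

Power ≈ 0.447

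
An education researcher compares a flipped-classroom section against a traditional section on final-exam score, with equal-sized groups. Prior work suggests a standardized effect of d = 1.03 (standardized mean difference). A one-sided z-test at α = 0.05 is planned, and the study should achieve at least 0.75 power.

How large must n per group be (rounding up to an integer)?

Set Φ(δ − 1.645) = 0.75; then δ − 1.645 = Φ⁻¹(0.75) = 0.674, giving δ = 2.319.
δ = d·√(n/2) ⇒ n = 2(δ/d)² = 2 × (2.319 / 1.03)² = 10.14.
Round up to the next whole unit.

n = 11 per group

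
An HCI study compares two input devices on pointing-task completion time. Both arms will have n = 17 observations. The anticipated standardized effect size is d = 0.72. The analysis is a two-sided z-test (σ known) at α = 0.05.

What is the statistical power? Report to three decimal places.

Noncentrality parameter: δ = d·√(n/2) = 0.72 × √(17/2) = 2.0991
Two-sided α = 0.05 → critical value z_{0.025} = 1.960.
Power = Φ(δ − 1.960) + Φ(−δ − 1.960) = Φ(0.139) + Φ(-4.059) = 0.5553 + 0.0000 = 0.5554.

Power ≈ 0.555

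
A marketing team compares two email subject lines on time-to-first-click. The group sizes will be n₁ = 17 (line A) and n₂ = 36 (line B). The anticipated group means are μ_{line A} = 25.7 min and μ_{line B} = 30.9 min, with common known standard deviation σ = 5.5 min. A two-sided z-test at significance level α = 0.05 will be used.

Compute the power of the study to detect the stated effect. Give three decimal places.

Power ≈ 0.895

Standardized effect: d = |μ_{line A} − μ_{line B}| / σ = |25.7 − 30.9| / 5.5 = 0.9455
Noncentrality parameter: δ = d / √(1/n₁ + 1/n₂) = 0.9455 / √(1/17 + 1/36) = 3.2128
Critical value for a two-sided test at α = 0.05: z_{α/2} = 1.960.
Power = Φ(δ − 1.960) + Φ(−δ − 1.960) = Φ(1.253) + Φ(-5.173) = 0.8949 + 0.0000 = 0.8949.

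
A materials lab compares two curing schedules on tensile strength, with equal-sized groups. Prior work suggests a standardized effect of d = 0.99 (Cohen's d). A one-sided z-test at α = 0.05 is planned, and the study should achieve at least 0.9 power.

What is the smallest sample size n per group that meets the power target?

n = 18 per group

Set Φ(δ − 1.645) = 0.9; then δ − 1.645 = Φ⁻¹(0.9) = 1.282, giving δ = 2.926.
δ = d·√(n/2) ⇒ n = 2(δ/d)² = 2 × (2.926 / 0.99)² = 17.48.
Round up to the next whole unit.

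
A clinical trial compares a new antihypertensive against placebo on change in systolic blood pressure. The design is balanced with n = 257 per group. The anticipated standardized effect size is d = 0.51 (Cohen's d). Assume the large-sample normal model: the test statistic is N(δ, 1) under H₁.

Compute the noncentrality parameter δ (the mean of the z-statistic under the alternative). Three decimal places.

δ = d·√(n/2) = 0.51 × √(257/2) = 5.7812

δ ≈ 5.781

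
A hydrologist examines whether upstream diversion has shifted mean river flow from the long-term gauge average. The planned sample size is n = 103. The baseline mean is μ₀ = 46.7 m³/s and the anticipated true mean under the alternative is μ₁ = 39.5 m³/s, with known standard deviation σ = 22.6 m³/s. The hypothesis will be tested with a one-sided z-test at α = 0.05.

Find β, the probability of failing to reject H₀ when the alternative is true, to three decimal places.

Standardized effect: d = |μ₁ − μ₀| / σ = |39.5 − 46.7| / 22.6 = 0.3186
Noncentrality parameter: λ = d·√n = 0.3186 × √103 = 3.2333
Critical value for a one-sided test at α = 0.05: z_α = 1.645.
Power = Φ(λ − 1.645) = Φ(1.588) = 0.9439.
Type II error: β = 1 − power = 1 − 0.9439 = 0.0561.

β ≈ 0.056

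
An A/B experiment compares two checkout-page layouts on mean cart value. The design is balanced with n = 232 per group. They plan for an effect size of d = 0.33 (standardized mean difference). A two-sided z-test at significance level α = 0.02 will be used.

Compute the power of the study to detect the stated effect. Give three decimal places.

Power ≈ 0.890

Noncentrality parameter: δ = d·√(n/2) = 0.33 × √(232/2) = 3.5542
Critical value for a two-sided test at α = 0.02: z_{α/2} = 2.326.
Power = Φ(δ − 2.326) + Φ(−δ − 2.326) = Φ(1.228) + Φ(-5.881) = 0.8903 + 0.0000 = 0.8903.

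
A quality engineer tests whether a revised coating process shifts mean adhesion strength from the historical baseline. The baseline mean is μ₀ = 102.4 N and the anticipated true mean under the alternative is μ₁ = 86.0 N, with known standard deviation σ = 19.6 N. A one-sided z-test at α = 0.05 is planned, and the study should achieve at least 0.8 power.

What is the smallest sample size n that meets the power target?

n = 9

Standardized effect: d = |μ₁ − μ₀| / σ = |86.0 − 102.4| / 19.6 = 0.8367
Set Φ(δ − 1.645) = 0.8; then δ − 1.645 = Φ⁻¹(0.8) = 0.842, giving δ = 2.486.
δ = d·√n ⇒ n = (δ/d)² = (2.486 / 0.8367)² = 8.83.
Rounding up, n = 9.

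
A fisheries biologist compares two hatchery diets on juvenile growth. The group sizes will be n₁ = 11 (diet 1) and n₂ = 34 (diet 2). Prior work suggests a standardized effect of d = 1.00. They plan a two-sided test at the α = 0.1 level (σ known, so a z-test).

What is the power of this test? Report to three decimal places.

Power ≈ 0.892

Noncentrality parameter: δ = d / √(1/n₁ + 1/n₂) = 1.00 / √(1/11 + 1/34) = 2.8829
Critical value for a two-sided test at α = 0.1: z_{α/2} = 1.645.
Power = Φ(δ − 1.645) + Φ(−δ − 1.645) = Φ(1.238) + Φ(-4.528) = 0.8922 + 0.0000 = 0.8922.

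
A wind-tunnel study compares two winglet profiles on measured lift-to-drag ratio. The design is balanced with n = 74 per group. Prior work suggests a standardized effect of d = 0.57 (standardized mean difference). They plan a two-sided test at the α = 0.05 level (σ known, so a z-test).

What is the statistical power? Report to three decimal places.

Noncentrality parameter: δ = d·√(n/2) = 0.57 × √(74/2) = 3.4672
Critical value for a two-sided test at α = 0.05: z_{α/2} = 1.960.
Power = Φ(δ − 1.960) + Φ(−δ − 1.960) = Φ(1.507) + Φ(-5.427) = 0.9341 + 0.0000 = 0.9341.

Power ≈ 0.934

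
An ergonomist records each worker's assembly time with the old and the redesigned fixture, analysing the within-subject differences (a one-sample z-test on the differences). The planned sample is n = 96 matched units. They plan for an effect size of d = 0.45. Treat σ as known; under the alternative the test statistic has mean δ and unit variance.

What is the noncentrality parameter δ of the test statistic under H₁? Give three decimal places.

δ ≈ 4.409

δ = d·√n = 0.45 × √96 = 4.4091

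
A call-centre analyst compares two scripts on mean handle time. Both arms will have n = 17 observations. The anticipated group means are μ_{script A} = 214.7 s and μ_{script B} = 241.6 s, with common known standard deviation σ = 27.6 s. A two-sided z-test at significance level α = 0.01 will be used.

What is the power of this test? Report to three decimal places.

Standardized effect: d = |μ_{script A} − μ_{script B}| / σ = |214.7 − 241.6| / 27.6 = 0.9746
Noncentrality parameter: δ = d·√(n/2) = 0.9746 × √(17/2) = 2.8415
Critical value for a two-sided test at α = 0.01: z_{α/2} = 2.576.
Power = Φ(δ − 2.576) + Φ(−δ − 2.576) = Φ(0.266) + Φ(-5.417) = 0.6048 + 0.0000 = 0.6048.

Power ≈ 0.605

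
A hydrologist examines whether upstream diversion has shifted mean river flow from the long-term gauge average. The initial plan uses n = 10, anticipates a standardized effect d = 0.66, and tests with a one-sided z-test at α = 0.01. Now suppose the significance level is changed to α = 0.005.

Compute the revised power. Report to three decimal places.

δ = d·√n = 0.66 × √10 = 2.0871 (unchanged). New critical value: z_{0.005} = 2.576.
Revised power = Φ(δ − 2.576) = Φ(-0.489) = 0.3125.

Power ≈ 0.313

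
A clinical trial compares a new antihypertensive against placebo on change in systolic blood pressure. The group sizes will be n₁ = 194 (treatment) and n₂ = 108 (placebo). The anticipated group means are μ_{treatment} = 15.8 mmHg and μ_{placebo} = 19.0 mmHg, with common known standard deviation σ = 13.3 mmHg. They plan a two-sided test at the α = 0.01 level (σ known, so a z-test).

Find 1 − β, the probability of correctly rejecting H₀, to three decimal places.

Standardized effect: d = |μ_{treatment} − μ_{placebo}| / σ = |15.8 − 19.0| / 13.3 = 0.2406
Noncentrality parameter: δ = d / √(1/n₁ + 1/n₂) = 0.2406 / √(1/194 + 1/108) = 2.0040
Critical value for a two-sided test at α = 0.01: z_{α/2} = 2.576.
Power = Φ(δ − 2.576) + Φ(−δ − 2.576) = Φ(-0.572) + Φ(-4.580) = 0.2837 + 0.0000 = 0.2837.

Power ≈ 0.284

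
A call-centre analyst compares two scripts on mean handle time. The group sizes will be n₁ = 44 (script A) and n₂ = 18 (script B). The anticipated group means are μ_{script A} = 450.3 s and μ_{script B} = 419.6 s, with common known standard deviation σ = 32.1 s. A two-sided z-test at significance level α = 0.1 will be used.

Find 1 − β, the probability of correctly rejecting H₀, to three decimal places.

Power ≈ 0.962

Standardized effect: d = |μ_{script A} − μ_{script B}| / σ = |450.3 − 419.6| / 32.1 = 0.9564
Noncentrality parameter: δ = d / √(1/n₁ + 1/n₂) = 0.9564 / √(1/44 + 1/18) = 3.4182
Two-sided α = 0.1 → critical value z_{0.05} = 1.645.
Power = Φ(δ − 1.645) + Φ(−δ − 1.645) = Φ(1.773) + Φ(-5.063) = 0.9619 + 0.0000 = 0.9619.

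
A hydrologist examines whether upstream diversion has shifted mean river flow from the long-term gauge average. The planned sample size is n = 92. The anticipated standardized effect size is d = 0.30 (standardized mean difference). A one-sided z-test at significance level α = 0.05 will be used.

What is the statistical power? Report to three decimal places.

Noncentrality parameter: δ = d·√n = 0.30 × √92 = 2.8775
One-sided α = 0.05 → critical value z_{0.05} = 1.645.
Power = Φ(δ − 1.645) = Φ(1.233) = 0.8911.

Power ≈ 0.891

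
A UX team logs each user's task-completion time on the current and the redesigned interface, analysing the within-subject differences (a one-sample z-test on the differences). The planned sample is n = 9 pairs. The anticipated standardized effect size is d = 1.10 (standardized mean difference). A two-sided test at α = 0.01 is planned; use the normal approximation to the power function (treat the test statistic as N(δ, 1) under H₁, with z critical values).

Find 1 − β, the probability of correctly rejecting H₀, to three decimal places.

Power ≈ 0.766

Noncentrality parameter: δ = d·√n = 1.10 × √9 = 3.3000
Two-sided α = 0.01 → critical value z_{0.005} = 2.576.
Power = Φ(δ − 2.576) + Φ(−δ − 2.576) = Φ(0.724) + Φ(-5.876) = 0.7655 + 0.0000 = 0.7655.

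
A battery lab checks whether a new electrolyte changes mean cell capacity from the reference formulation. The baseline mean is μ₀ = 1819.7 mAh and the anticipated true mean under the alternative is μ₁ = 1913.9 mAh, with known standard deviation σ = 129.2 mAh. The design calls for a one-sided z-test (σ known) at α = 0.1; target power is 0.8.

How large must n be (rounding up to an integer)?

Standardized effect: d = |μ₁ − μ₀| / σ = |1913.9 − 1819.7| / 129.2 = 0.7291
Set Φ(δ − 1.282) = 0.8; then δ − 1.282 = Φ⁻¹(0.8) = 0.842, giving δ = 2.123.
δ = d·√n ⇒ n = (δ/d)² = (2.123 / 0.7291)² = 8.48.
Round up to the next whole unit.

n = 9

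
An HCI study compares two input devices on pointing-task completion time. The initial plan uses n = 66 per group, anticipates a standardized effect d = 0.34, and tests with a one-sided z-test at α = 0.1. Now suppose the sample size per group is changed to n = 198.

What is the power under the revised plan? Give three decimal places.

With n = 198 per group: δ = d·√(n/2) = 0.34 × √(198/2) = 3.3830. Critical value z_{0.1} = 1.282.
Revised power = P(Z > 1.282 − δ) = Φ(2.101) = 0.9822.

Power ≈ 0.982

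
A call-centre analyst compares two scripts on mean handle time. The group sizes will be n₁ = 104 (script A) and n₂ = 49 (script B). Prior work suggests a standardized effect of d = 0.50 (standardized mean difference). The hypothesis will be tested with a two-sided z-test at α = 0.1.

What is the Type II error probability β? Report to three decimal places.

Noncentrality parameter: δ = d / √(1/n₁ + 1/n₂) = 0.50 / √(1/104 + 1/49) = 2.8856
Critical value for a two-sided test at α = 0.1: z_{α/2} = 1.645.
Power = Φ(δ − 1.645) + Φ(−δ − 1.645) = Φ(1.241) + Φ(-4.530) = 0.8927 + 0.0000 = 0.8927.
Type II error: β = 1 − power = 1 − 0.8927 = 0.1073.

β ≈ 0.107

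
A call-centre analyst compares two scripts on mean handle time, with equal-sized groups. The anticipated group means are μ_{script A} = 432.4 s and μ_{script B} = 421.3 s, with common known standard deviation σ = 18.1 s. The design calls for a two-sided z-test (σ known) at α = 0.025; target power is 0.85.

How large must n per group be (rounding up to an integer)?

Standardized effect: d = |μ_{script A} − μ_{script B}| / σ = |432.4 − 421.3| / 18.1 = 0.6133
For power 0.85 need Φ(δ − z_{0.0125}) = 0.85, so δ = z_{0.0125} + z_{0.15} = 2.241 + 1.036 = 3.278.
(For δ > 0 the lower-tail rejection region contributes negligibly to power, so the one-term inversion is standard.)
δ = d·√(n/2) ⇒ n = 2(δ/d)² = 2 × (3.278 / 0.6133)² = 57.14.
Round up to the next whole unit.

n = 58 per group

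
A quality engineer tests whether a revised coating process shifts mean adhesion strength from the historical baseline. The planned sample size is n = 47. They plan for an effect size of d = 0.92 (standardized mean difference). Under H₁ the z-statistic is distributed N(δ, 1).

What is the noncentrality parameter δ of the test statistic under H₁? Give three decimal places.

δ ≈ 6.307

The noncentrality parameter scales effect size by the design's sample-size factor: δ = d·√n = 0.92 × √47 = 6.3072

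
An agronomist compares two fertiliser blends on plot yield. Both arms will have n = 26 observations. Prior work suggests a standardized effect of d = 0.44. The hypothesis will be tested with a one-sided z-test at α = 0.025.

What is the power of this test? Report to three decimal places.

Power ≈ 0.354

Noncentrality parameter: δ = d·√(n/2) = 0.44 × √(26/2) = 1.5864
One-sided α = 0.025 → critical value z_{0.025} = 1.960.
Power = P(Z > 1.960 − δ) = Φ(-0.374) = 0.3544.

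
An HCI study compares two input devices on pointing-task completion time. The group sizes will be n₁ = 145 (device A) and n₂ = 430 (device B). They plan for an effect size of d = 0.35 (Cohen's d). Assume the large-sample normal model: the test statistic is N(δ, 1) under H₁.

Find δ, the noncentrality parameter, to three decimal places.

δ ≈ 3.645

The noncentrality parameter scales effect size by the design's sample-size factor: δ = d / √(1/n₁ + 1/n₂) = 0.35 / √(1/145 + 1/430) = 3.6446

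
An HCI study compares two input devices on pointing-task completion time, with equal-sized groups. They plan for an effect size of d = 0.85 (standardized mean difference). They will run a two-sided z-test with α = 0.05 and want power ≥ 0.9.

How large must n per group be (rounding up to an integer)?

n = 30 per group

For power 0.9 need Φ(δ − z_{0.025}) = 0.9, so δ = z_{0.025} + z_{0.10} = 1.960 + 1.282 = 3.242.
(Ignoring the negligible lower-tail rejection probability gives the usual closed-form inversion.)
δ = d·√(n/2) ⇒ n = 2(δ/d)² = 2 × (3.242 / 0.85)² = 29.09.
Rounding up, n = 30 per group.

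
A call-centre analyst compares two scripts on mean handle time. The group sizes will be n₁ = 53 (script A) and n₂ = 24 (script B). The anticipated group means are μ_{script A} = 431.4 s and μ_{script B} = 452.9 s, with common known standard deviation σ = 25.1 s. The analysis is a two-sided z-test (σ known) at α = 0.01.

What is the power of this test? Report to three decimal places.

Standardized effect: d = |μ_{script A} − μ_{script B}| / σ = |431.4 − 452.9| / 25.1 = 0.8566
Noncentrality parameter: δ = d / √(1/n₁ + 1/n₂) = 0.8566 / √(1/53 + 1/24) = 3.4815
Critical value for a two-sided test at α = 0.01: z_{α/2} = 2.576.
Power = Φ(δ − 2.576) + Φ(−δ − 2.576) = Φ(0.906) + Φ(-6.057) = 0.8174 + 0.0000 = 0.8174.

Power ≈ 0.817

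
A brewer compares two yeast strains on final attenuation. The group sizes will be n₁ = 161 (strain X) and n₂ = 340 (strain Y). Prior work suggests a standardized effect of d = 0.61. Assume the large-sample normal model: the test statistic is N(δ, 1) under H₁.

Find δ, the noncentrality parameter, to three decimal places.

The noncentrality parameter scales effect size by the design's sample-size factor: δ = d / √(1/n₁ + 1/n₂) = 0.61 / √(1/161 + 1/340) = 6.3762

δ ≈ 6.376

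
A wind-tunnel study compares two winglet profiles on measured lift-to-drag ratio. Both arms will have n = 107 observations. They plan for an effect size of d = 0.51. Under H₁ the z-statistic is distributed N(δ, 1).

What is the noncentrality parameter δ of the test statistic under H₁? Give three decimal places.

δ ≈ 3.730

δ = d·√(n/2) = 0.51 × √(107/2) = 3.7303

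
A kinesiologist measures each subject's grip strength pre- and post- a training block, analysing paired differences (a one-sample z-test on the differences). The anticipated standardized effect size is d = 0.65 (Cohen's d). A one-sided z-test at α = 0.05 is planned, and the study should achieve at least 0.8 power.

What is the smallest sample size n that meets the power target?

Set Φ(δ − 1.645) = 0.8; then δ − 1.645 = Φ⁻¹(0.8) = 0.842, giving δ = 2.486.
δ = d·√n ⇒ n = (δ/d)² = (2.486 / 0.65)² = 14.63.
Round up to the next whole unit.

n = 15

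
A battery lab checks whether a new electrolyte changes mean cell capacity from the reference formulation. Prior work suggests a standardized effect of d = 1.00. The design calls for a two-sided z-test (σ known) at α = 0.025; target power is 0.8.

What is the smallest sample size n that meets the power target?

n = 10

Set Φ(δ − 2.241) = 0.8; then δ − 2.241 = Φ⁻¹(0.8) = 0.842, giving δ = 3.083.
(For δ > 0 the lower-tail rejection region contributes negligibly to power, so the one-term inversion is standard.)
δ = d·√n ⇒ n = (δ/d)² = (3.083 / 1.00)² = 9.51.
Round up to the next whole unit.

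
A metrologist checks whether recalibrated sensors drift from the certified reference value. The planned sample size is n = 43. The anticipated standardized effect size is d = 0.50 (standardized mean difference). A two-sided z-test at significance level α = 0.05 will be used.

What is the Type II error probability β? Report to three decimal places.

β ≈ 0.094

Noncentrality parameter: δ = d·√n = 0.50 × √43 = 3.2787
Two-sided α = 0.05 → critical value z_{0.025} = 1.960.
Power = Φ(δ − 1.960) + Φ(−δ − 1.960) = Φ(1.319) + Φ(-5.239) = 0.9064 + 0.0000 = 0.9064.
Type II error: β = 1 − power = 1 − 0.9064 = 0.0936.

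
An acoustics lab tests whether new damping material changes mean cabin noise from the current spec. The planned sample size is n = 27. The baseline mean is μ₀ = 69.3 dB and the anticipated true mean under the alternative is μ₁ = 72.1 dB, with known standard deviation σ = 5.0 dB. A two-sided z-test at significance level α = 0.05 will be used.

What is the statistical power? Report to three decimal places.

Standardized effect: d = |μ₁ − μ₀| / σ = |72.1 − 69.3| / 5.0 = 0.5600
Noncentrality parameter: δ = d·√n = 0.5600 × √27 = 2.9098
Two-sided α = 0.05 → critical value z_{0.025} = 1.960.
Power = Φ(δ − 1.960) + Φ(−δ − 1.960) = Φ(0.950) + Φ(-4.870) = 0.8289 + 0.0000 = 0.8289.

Power ≈ 0.829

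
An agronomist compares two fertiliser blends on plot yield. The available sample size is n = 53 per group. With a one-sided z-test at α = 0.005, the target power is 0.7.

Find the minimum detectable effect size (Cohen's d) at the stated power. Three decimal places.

d ≈ 0.602

Need Φ(δ − 2.576) = 0.7, so δ = 2.576 + 0.524 = 3.100.
δ = d·√(n/2) ⇒ d = δ/√(n/2) = 3.100/√(53/2) = 0.6022.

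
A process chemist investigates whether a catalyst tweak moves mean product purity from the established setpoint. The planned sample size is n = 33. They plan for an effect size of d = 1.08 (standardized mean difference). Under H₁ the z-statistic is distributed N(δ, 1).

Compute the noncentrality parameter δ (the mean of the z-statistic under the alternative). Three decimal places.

δ = d·√n = 1.08 × √33 = 6.2041

δ ≈ 6.204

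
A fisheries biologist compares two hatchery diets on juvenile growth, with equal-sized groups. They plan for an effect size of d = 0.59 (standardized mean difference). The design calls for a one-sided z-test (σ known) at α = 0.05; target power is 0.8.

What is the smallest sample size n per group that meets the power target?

n = 36 per group

Set Φ(δ − 1.645) = 0.8; then δ − 1.645 = Φ⁻¹(0.8) = 0.842, giving δ = 2.486.
δ = d·√(n/2) ⇒ n = 2(δ/d)² = 2 × (2.486 / 0.59)² = 35.52.
Rounding up, n = 36 per group.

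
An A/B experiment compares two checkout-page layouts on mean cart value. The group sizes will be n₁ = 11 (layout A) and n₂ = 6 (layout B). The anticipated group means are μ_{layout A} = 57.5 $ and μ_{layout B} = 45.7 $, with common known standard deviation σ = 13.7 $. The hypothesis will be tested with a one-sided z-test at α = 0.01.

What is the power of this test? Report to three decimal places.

Power ≈ 0.265

Standardized effect: d = |μ_{layout A} − μ_{layout B}| / σ = |57.5 − 45.7| / 13.7 = 0.8613
Noncentrality parameter: λ = d / √(1/n₁ + 1/n₂) = 0.8613 / √(1/11 + 1/6) = 1.6971
One-sided α = 0.01 → critical value z_{0.01} = 2.326.
Power = P(Z > 2.326 − λ) = Φ(-0.629) = 0.2646.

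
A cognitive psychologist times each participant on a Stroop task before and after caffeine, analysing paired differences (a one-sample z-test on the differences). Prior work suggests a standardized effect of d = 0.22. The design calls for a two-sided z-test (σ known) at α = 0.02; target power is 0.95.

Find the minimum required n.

Set Φ(δ − 2.326) = 0.95; then δ − 2.326 = Φ⁻¹(0.95) = 1.645, giving δ = 3.971.
(For δ > 0 the lower-tail rejection region contributes negligibly to power, so the one-term inversion is standard.)
δ = d·√n ⇒ n = (δ/d)² = (3.971 / 0.22)² = 325.84.
Round up to the next whole unit.

n = 326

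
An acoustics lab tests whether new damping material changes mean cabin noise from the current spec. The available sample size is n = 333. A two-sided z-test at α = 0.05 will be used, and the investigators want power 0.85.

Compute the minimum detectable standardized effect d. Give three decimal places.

d ≈ 0.164

Required noncentrality: δ = z_{0.025} + z_{0.15} = 1.960 + 1.036 = 2.996.
(Lower-tail contribution to power is negligible for δ > 0.)
δ = d·√n ⇒ d = δ/√n = 2.996/√333 = 0.1642.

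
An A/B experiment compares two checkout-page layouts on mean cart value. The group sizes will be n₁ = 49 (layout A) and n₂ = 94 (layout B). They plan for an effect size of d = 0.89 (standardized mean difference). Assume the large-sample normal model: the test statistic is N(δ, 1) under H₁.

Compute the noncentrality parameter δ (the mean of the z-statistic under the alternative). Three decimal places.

δ ≈ 5.051

The noncentrality parameter scales effect size by the design's sample-size factor: δ = d / √(1/n₁ + 1/n₂) = 0.89 / √(1/49 + 1/94) = 5.0511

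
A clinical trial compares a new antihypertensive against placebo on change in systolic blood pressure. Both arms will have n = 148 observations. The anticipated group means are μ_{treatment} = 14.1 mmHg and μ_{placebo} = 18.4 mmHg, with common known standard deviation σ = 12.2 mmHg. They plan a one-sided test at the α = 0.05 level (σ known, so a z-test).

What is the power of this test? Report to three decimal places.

Standardized effect: d = |μ_{treatment} − μ_{placebo}| / σ = |14.1 − 18.4| / 12.2 = 0.3525
Noncentrality parameter: λ = d·√(n/2) = 0.3525 × √(148/2) = 3.0320
Critical value for a one-sided test at α = 0.05: z_α = 1.645.
Power = Φ(λ − 1.645) = Φ(1.387) = 0.9173.

Power ≈ 0.917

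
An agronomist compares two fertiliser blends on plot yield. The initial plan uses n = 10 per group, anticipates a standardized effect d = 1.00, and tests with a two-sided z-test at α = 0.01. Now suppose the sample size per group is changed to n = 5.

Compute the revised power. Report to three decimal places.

With n = 5 per group: δ = d·√(n/2) = 1.00 × √(5/2) = 1.5811. Critical value z_{0.005} = 2.576.
Revised power = Φ(δ − 2.576) + Φ(−δ − 2.576) = Φ(-0.995) + Φ(-4.157) = 0.1599 + 0.0000 = 0.1600.

Power ≈ 0.160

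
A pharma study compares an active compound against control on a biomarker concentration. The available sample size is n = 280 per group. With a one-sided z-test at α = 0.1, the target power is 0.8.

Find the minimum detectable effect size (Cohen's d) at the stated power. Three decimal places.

d ≈ 0.179

Need Φ(δ − 1.282) = 0.8, so δ = 1.282 + 0.842 = 2.123.
δ = d·√(n/2) ⇒ d = δ/√(n/2) = 2.123/√(280/2) = 0.1794.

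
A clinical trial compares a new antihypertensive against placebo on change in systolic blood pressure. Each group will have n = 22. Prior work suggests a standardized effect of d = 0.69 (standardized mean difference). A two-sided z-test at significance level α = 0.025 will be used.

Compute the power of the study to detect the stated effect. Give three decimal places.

Noncentrality parameter: λ = d·√(n/2) = 0.69 × √(22/2) = 2.2885
Two-sided α = 0.025 → critical value z_{0.0125} = 2.241.
Power = Φ(λ − 2.241) + Φ(−λ − 2.241) = Φ(0.047) + Φ(-4.530) = 0.5188 + 0.0000 = 0.5188.

Power ≈ 0.519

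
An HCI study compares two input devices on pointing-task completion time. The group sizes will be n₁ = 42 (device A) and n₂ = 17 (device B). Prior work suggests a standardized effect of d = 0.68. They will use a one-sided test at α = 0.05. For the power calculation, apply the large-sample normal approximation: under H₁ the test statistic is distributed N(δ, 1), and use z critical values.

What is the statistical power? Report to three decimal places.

Noncentrality parameter: δ = d / √(1/n₁ + 1/n₂) = 0.68 / √(1/42 + 1/17) = 2.3655
Critical value for a one-sided test at α = 0.05: z_α = 1.645.
Power = Φ(δ − 1.645) = Φ(0.721) = 0.7645.

Power ≈ 0.764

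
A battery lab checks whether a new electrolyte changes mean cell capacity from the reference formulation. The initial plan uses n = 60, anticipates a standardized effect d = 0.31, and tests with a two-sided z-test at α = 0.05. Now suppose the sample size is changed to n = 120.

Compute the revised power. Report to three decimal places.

Power ≈ 0.924

With n = 120: δ = d·√n = 0.31 × √120 = 3.3959. Critical value z_{0.025} = 1.960.
Revised power = Φ(δ − 1.960) + Φ(−δ − 1.960) = Φ(1.436) + Φ(-5.356) = 0.9245 + 0.0000 = 0.9245.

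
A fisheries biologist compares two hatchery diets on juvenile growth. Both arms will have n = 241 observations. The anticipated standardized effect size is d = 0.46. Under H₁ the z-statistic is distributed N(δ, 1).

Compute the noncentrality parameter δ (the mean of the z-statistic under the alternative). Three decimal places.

The noncentrality parameter scales effect size by the design's sample-size factor: δ = d·√(n/2) = 0.46 × √(241/2) = 5.0495

δ ≈ 5.050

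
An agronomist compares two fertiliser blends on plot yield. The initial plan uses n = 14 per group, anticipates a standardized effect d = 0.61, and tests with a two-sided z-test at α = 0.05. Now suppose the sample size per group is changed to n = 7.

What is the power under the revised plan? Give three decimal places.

Power ≈ 0.207

With n = 7 per group: δ = d·√(n/2) = 0.61 × √(7/2) = 1.1412. Critical value z_{0.025} = 1.960.
Revised power = Φ(δ − 1.960) + Φ(−δ − 1.960) = Φ(-0.819) + Φ(-3.101) = 0.2065 + 0.0010 = 0.2074.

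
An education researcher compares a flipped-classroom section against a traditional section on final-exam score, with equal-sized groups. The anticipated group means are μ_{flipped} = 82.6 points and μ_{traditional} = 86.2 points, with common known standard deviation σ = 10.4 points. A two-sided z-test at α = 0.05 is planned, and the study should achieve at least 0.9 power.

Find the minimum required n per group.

n = 176 per group

Standardized effect: d = |μ_{flipped} − μ_{traditional}| / σ = |82.6 − 86.2| / 10.4 = 0.3462
Set Φ(δ − 1.960) = 0.9; then δ − 1.960 = Φ⁻¹(0.9) = 1.282, giving δ = 3.242.
(Ignoring the negligible lower-tail rejection probability gives the usual closed-form inversion.)
δ = d·√(n/2) ⇒ n = 2(δ/d)² = 2 × (3.242 / 0.3462)² = 175.38.
Rounding up, n = 176 per group.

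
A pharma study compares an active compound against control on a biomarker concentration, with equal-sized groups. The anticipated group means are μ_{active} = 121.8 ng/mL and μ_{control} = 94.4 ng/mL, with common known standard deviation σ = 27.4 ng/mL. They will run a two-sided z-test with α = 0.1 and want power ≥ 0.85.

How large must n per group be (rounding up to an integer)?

n = 15 per group

Standardized effect: d = |μ_{active} − μ_{control}| / σ = |121.8 − 94.4| / 27.4 = 1.0000
Set Φ(δ − 1.645) = 0.85; then δ − 1.645 = Φ⁻¹(0.85) = 1.036, giving δ = 2.681.
(The Φ(−δ − z_{α/2}) term is vanishingly small for δ > 0 and is dropped in the standard sample-size formula.)
δ = d·√(n/2) ⇒ n = 2(δ/d)² = 2 × (2.681 / 1.0000)² = 14.38.
Rounding up, n = 15 per group.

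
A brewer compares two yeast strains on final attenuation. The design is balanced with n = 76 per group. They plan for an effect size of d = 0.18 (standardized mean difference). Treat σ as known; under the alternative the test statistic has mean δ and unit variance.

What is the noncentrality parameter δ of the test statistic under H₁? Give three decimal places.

The noncentrality parameter scales effect size by the design's sample-size factor: δ = d·√(n/2) = 0.18 × √(76/2) = 1.1096

δ ≈ 1.110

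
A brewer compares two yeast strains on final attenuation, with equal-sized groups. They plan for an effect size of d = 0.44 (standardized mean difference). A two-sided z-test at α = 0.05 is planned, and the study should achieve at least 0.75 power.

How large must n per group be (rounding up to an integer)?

n = 72 per group

For power 0.75 need Φ(δ − z_{0.025}) = 0.75, so δ = z_{0.025} + z_{0.25} = 1.960 + 0.674 = 2.634.
(The Φ(−δ − z_{α/2}) term is vanishingly small for δ > 0 and is dropped in the standard sample-size formula.)
δ = d·√(n/2) ⇒ n = 2(δ/d)² = 2 × (2.634 / 0.44)² = 71.70.
Rounding up, n = 72 per group.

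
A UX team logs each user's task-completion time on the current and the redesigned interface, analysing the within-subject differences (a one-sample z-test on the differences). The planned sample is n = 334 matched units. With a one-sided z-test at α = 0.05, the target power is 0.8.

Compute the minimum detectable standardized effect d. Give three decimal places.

Required noncentrality: δ = z_{0.05} + z_{0.20} = 1.645 + 0.842 = 2.486.
δ = d·√n ⇒ d = δ/√n = 2.486/√334 = 0.1361.

d ≈ 0.136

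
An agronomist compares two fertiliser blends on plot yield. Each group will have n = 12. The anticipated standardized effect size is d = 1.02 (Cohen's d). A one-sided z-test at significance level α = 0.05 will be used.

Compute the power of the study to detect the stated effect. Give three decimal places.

Noncentrality parameter: δ = d·√(n/2) = 1.02 × √(12/2) = 2.4985
Critical value for a one-sided test at α = 0.05: z_α = 1.645.
Power = Φ(δ − 1.645) = Φ(0.854) = 0.8033.

Power ≈ 0.803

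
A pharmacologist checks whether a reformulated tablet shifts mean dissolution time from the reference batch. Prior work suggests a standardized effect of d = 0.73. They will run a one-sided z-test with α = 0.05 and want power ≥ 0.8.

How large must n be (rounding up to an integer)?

n = 12

For power 0.8 need Φ(δ − z_{0.05}) = 0.8, so δ = z_{0.05} + z_{0.20} = 1.645 + 0.842 = 2.486.
δ = d·√n ⇒ n = (δ/d)² = (2.486 / 0.73)² = 11.60.
Round up to the next whole unit.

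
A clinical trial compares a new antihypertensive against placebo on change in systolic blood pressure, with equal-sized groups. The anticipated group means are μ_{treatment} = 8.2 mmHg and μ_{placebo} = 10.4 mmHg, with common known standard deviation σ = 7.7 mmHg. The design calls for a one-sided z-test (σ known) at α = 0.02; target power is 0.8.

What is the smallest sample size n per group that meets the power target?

n = 206 per group

Standardized effect: d = |μ_{treatment} − μ_{placebo}| / σ = |8.2 − 10.4| / 7.7 = 0.2857
Set Φ(δ − 2.054) = 0.8; then δ − 2.054 = Φ⁻¹(0.8) = 0.842, giving δ = 2.895.
δ = d·√(n/2) ⇒ n = 2(δ/d)² = 2 × (2.895 / 0.2857)² = 205.39.
Rounding up, n = 206 per group.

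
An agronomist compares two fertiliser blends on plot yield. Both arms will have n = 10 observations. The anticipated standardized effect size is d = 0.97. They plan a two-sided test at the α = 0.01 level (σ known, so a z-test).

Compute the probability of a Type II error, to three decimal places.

Noncentrality parameter: δ = d·√(n/2) = 0.97 × √(10/2) = 2.1690
Two-sided α = 0.01 → critical value z_{0.005} = 2.576.
Power = Φ(δ − 2.576) + Φ(−δ − 2.576) = Φ(-0.407) + Φ(-4.745) = 0.3421 + 0.0000 = 0.3421.
Type II error: β = 1 − power = 1 − 0.3421 = 0.6579.

β ≈ 0.658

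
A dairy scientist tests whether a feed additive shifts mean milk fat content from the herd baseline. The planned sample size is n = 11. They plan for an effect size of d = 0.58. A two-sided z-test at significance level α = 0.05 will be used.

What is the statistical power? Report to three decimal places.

Power ≈ 0.486

Noncentrality parameter: δ = d·√n = 0.58 × √11 = 1.9236
Critical value for a two-sided test at α = 0.05: z_{α/2} = 1.960.
Power = Φ(δ − 1.960) + Φ(−δ − 1.960) = Φ(-0.036) + Φ(-3.884) = 0.4855 + 0.0001 = 0.4856.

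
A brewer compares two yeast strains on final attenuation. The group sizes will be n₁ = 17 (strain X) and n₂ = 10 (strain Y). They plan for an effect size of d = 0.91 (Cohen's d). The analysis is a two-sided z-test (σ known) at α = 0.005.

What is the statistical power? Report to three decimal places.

Noncentrality parameter: δ = d / √(1/n₁ + 1/n₂) = 0.91 / √(1/17 + 1/10) = 2.2834
Critical value for a two-sided test at α = 0.005: z_{α/2} = 2.807.
Power = Φ(δ − 2.807) + Φ(−δ − 2.807) = Φ(-0.524) + Φ(-5.090) = 0.3003 + 0.0000 = 0.3003.

Power ≈ 0.300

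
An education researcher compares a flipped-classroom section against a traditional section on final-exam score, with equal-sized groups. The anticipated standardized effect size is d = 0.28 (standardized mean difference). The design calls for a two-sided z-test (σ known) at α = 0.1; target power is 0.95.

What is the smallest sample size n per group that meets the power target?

n = 277 per group

For power 0.95 need Φ(δ − z_{0.05}) = 0.95, so δ = z_{0.05} + z_{0.05} = 1.645 + 1.645 = 3.290.
(The Φ(−δ − z_{α/2}) term is vanishingly small for δ > 0 and is dropped in the standard sample-size formula.)
δ = d·√(n/2) ⇒ n = 2(δ/d)² = 2 × (3.290 / 0.28)² = 276.08.
Rounding up, n = 277 per group.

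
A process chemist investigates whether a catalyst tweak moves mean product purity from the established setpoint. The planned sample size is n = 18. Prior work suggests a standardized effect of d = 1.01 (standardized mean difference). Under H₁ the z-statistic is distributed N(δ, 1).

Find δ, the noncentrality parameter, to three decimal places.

δ ≈ 4.285

The noncentrality parameter scales effect size by the design's sample-size factor: δ = d·√n = 1.01 × √18 = 4.2851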